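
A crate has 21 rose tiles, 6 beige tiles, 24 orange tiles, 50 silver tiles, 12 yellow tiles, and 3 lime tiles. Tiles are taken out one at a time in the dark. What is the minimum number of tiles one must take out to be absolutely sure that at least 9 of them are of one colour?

An adversary could hand out at most 8 tiles per colour (beige, lime run out sooner): 8 + 6 + 8 + 8 + 8 + 3 = 41 tiles and still no colour has 9.
By the pigeonhole principle, one more tile lands in a colour already at 8, so 42 draws are enough and 41 are not.

42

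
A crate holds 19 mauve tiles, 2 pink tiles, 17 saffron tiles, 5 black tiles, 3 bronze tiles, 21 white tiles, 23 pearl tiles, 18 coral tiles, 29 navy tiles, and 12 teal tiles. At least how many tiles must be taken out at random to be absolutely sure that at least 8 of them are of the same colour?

60

The 10 colours are the holes; the tiles drawn are the pigeons.
To avoid 8 of any one colour, the worst case takes at most 7 of each colour, or every tile of a colour that has fewer than 7.
That gives 7 + 2 + 7 + 5 + 3 + 7 + 7 + 7 + 7 + 7 = 59 tiles with no colour reaching 8.
The next tile forces some colour to 8, so 59 + 1 = 60.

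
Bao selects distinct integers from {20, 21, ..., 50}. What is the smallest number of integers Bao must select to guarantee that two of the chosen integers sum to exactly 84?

Group the elements by complementary pair {x, 84−x}: {34,50}, {35,49}, {36,48}, …, giving 8 two-element pairs; the single value 42 (it cannot pair with itself since the integers are distinct); and 14 integers whose partner 84−x falls outside [20,50].
By the pigeonhole principle, treating each of those 23 groups as a pigeonhole, one can pick one integer per group — 23 integers — with no two summing to 84.
The 24th integer lands in an occupied pair, forcing a sum of 84.

24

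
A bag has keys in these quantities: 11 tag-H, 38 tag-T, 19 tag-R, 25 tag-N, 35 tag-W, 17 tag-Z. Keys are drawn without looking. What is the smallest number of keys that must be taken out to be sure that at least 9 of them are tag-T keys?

116

In the worst case for collecting tag-T keys, every non-tag-T key comes out first.
There are 11 + 19 + 25 + 35 + 17 = 107 non-tag-T keys altogether.
After those, each further key must be tag-T, so 107 + 9 = 116 draws guarantee 9 tag-T keys.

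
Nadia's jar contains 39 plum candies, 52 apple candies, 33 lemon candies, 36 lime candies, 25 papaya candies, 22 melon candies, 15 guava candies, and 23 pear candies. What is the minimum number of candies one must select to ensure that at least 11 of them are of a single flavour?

81

By pigeonhole, the 8 flavours are the holes; the candies drawn are the pigeons.
To avoid 11 of any one flavour, the worst case takes at most 10 of each flavour.
That gives 10 + 10 + 10 + 10 + 10 + 10 + 10 + 10 = 80 candies with no flavour reaching 11.
The next candy forces some flavour to 11, so 80 + 1 = 81.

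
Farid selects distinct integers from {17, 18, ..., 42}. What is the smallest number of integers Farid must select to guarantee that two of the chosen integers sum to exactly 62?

16

Group the elements by complementary pair {x, 62−x}: {20,42}, {21,41}, {22,40}, …, giving 11 two-element pairs, the single value 31 (it cannot pair with itself since the integers are distinct), and 3 integers whose partner 62−x falls outside [17,42].
Treating each of those 15 groups as a pigeonhole, one can pick one integer per group — 15 integers — with no two summing to 62.
The 16th integer lands in an occupied pair, forcing a sum of 62.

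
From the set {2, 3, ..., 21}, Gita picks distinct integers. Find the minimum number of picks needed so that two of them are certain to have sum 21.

Two chosen integers sum to 21 exactly when both halves of some pair {x, 21−x} with 2 ≤ x ≤ 21−x ≤ 19 are chosen — 9 such pairs.
The remaining 2 elements (those with no distinct partner in range) can never complete a 21-sum, so the worst case takes all of them and one from each pair: 2 + 9 = 11.
By pigeonhole, the 12th integer has to be the second member of some pair, so 11 + 1 = 12.

12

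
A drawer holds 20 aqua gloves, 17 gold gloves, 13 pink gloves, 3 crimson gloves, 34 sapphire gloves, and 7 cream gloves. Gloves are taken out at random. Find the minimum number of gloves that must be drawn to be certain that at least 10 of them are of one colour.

47

The 6 colours are the holes; the gloves drawn are the pigeons.
To avoid 10 of any one colour, the worst case takes at most 9 of each colour, or every glove of a colour that has fewer than 9.
That gives 9 + 9 + 9 + 3 + 9 + 7 = 46 gloves with no colour reaching 10.
The next glove forces some colour to 10, so 46 + 1 = 47.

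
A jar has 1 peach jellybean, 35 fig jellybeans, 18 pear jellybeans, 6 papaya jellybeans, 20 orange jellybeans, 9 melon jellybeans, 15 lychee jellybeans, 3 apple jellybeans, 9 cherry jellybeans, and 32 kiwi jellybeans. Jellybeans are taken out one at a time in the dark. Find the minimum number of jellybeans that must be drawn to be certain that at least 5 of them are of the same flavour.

An adversary could hand out at most 4 jellybeans per flavour (peach, apple run out sooner): 1 + 4 + 4 + 4 + 4 + 4 + 4 + 3 + 4 + 4 = 36 jellybeans and still no flavour has 5.
One more jellybean lands in a flavour already at 4, so 37 draws are enough and 36 are not.

37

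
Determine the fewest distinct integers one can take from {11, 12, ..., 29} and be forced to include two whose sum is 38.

Group the elements by complementary pair {x, 38−x}: {11,27}, {12,26}, {13,25}, …, giving 8 two-element pairs; the single value 19 (it cannot pair with itself since the integers are distinct); and 2 integers whose partner 38−x falls outside [11,29].
Treating each of those 11 groups as a pigeonhole, one can pick one integer per group — 11 integers — with no two summing to 38.
The 12th integer lands in an occupied pair, forcing a sum of 38.

12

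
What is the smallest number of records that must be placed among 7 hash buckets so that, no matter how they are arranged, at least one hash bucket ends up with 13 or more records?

With 84 records one could put exactly 12 in each of the 7 hash buckets, and no hash bucket would reach 13.
Pigeonhole: one more record must land in a hash bucket that already has 12, giving it 13.
So 7 × 12 + 1 = 85 records are required.

85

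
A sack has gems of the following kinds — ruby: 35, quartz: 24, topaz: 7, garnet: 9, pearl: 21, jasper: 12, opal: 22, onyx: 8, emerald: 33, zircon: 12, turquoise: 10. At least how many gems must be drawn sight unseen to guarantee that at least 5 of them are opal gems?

In the worst case for collecting opal gems, every non-opal gem comes out first.
There are 35 + 24 + 7 + 9 + 21 + 12 + 8 + 33 + 12 + 10 = 171 non-opal gems altogether.
After those, each further gem must be opal, so 171 + 5 = 176 draws guarantee 5 opal gems.

176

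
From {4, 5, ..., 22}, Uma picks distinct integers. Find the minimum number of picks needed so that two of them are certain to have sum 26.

Two chosen integers sum to 26 exactly when both halves of some pair {x, 26−x} with 4 ≤ x ≤ 26−x ≤ 22 are chosen — 9 such pairs.
The remaining 1 element (those with no distinct partner in range) can never complete a 26-sum, so the worst case takes all of them and one from each pair: 1 + 9 = 10.
Pigeonhole: the 11th integer has to be the second member of some pair, so 10 + 1 = 11.

11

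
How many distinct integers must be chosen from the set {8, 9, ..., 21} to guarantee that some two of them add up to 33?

10

Group the elements by complementary pair {x, 33−x}: {12,21}, {13,20}, {14,19}, …, giving 5 two-element pairs and 4 integers whose partner 33−x falls outside [8,21].
Pigeonhole: treating each of those 9 groups as a pigeonhole, one can pick one integer per group — 9 integers — with no two summing to 33.
The 10th integer lands in an occupied pair, forcing a sum of 33.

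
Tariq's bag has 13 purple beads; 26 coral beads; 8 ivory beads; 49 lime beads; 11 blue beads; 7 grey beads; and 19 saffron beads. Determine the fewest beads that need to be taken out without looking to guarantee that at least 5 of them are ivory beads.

In the worst case for collecting ivory beads, every non-ivory bead comes out first.
There are 13 + 26 + 49 + 11 + 7 + 19 = 125 non-ivory beads altogether.
After those, each further bead must be ivory, so 125 + 5 = 130 draws guarantee 5 ivory beads.

130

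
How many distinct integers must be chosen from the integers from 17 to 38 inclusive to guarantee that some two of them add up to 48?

16

Two chosen integers sum to 48 exactly when both halves of some pair {x, 48−x} with 17 ≤ x ≤ 48−x ≤ 31 are chosen — 7 such pairs.
The remaining 8 elements (those with no distinct partner in range) can never complete a 48-sum, so the worst case takes all of them and one from each pair: 8 + 7 = 15.
By pigeonhole, the 16th integer has to be the second member of some pair, so 15 + 1 = 16.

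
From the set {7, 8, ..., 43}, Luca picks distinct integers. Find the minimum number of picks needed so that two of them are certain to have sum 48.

21

A set avoiding the sum 48 can contain at most one of each pair {x, 48−x}, plus the 3 elements whose complement lies outside the range or equal to its own complement.
The integers 24, …, 43 (20 of them) are such a set: any two sum to at least 24+25 = 49 > 48.
By pigeonhole, any 21st integer completes one of the 17 pairs, so 21 choices force a sum of 48.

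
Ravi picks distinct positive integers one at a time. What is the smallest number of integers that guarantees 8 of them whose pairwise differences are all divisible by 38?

267

Integers whose pairwise differences are multiples of 38 are exactly those sharing a remainder mod 38. The 38 residue classes mod 38 are the pigeonholes.
With 266 integers one could put 7 in each residue class and have no class reach 8.
The 267th integer pushes some class to 8, so 38·7 + 1 = 267.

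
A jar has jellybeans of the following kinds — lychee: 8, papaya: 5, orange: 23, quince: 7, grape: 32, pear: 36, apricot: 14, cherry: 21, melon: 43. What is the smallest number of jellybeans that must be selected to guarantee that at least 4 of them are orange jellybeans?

170

In the worst case for collecting orange jellybeans, every non-orange jellybean comes out first.
There are 8 + 5 + 7 + 32 + 36 + 14 + 21 + 43 = 166 non-orange jellybeans altogether.
After those, each further jellybean must be orange, so 166 + 4 = 170 draws guarantee 4 orange jellybeans.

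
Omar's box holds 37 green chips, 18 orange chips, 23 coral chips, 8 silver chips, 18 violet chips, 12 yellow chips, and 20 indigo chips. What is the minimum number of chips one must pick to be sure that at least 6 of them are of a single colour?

36

Pigeonhole: the 7 colours are the holes; the chips drawn are the pigeons.
To avoid 6 of any one colour, the worst case takes at most 5 of each colour.
That gives 5 + 5 + 5 + 5 + 5 + 5 + 5 = 35 chips with no colour reaching 6.
The next chip forces some colour to 6, so 35 + 1 = 36.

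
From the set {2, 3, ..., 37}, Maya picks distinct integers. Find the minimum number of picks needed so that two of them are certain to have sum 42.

Two chosen integers sum to 42 exactly when both halves of some pair {x, 42−x} with 5 ≤ x ≤ 42−x ≤ 37 are chosen — 16 such pairs.
The remaining 4 elements (those with no distinct partner in range) can never complete a 42-sum, so the worst case takes all of them and one from each pair: 4 + 16 = 20.
Pigeonhole: the 21st integer has to be the second member of some pair, so 20 + 1 = 21.

21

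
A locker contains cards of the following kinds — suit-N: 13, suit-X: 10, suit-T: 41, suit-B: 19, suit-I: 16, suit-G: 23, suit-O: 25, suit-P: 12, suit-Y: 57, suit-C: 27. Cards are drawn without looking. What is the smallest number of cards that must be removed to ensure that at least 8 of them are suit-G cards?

228

In the worst case for collecting suit-G cards, every non-suit-G card comes out first.
There are 13 + 10 + 41 + 19 + 16 + 25 + 12 + 57 + 27 = 220 non-suit-G cards altogether.
After those, each further card must be suit-G, so 220 + 8 = 228 draws guarantee 8 suit-G cards.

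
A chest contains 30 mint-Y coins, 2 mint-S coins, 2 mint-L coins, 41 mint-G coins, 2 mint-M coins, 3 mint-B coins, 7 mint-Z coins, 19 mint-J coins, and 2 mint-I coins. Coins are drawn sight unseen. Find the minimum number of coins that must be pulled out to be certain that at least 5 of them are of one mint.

Pigeonhole: the 9 mints are the holes; the coins drawn are the pigeons.
To avoid 5 of any one mint, the worst case takes at most 4 of each mint, or every coin of a mint that has fewer than 4.
That gives 4 + 2 + 2 + 4 + 2 + 3 + 4 + 4 + 2 = 27 coins with no mint reaching 5.
The next coin forces some mint to 5, so 27 + 1 = 28.

28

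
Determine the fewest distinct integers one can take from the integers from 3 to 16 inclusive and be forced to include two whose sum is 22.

10

A set avoiding the sum 22 can contain at most one of each pair {x, 22−x}, plus the 4 elements whose complement lies outside the range or equal to its own complement.
The integers 3, …, 11 (9 of them) are such a set: any two sum to at least 3+4 = 7 and at most 10+11 = 21 < 22.
Any 10th integer completes one of the 5 pairs, so 10 choices force a sum of 22.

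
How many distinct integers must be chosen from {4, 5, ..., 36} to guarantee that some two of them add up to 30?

Group the elements by complementary pair {x, 30−x}: {4,26}, {5,25}, {6,24}, …, giving 11 two-element pairs; the single value 15 (it cannot pair with itself since the integers are distinct); and 10 integers whose partner 30−x falls outside [4,36].
By pigeonhole, treating each of those 22 groups as a pigeonhole, one can pick one integer per group — 22 integers — with no two summing to 30.
The 23rd integer lands in an occupied pair, forcing a sum of 30.

23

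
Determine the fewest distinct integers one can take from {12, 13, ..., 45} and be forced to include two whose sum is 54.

Two chosen integers sum to 54 exactly when both halves of some pair {x, 54−x} with 12 ≤ x ≤ 54−x ≤ 42 are chosen — 15 such pairs.
The remaining 4 elements (those with no distinct partner in range) can never complete a 54-sum, so the worst case takes all of them and one from each pair: 4 + 15 = 19.
By pigeonhole, the 20th integer has to be the second member of some pair, so 19 + 1 = 20.

20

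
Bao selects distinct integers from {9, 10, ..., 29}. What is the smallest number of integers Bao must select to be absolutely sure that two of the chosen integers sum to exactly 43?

14

A set avoiding the sum 43 can contain at most one of each pair {x, 43−x}, plus the 5 elements whose complement lies outside the range.
The integers 9, …, 21 (13 of them) are such a set: any two sum to at least 9+10 = 19 and at most 20+21 = 41 < 43.
By the pigeonhole principle, any 14th integer completes one of the 8 pairs, so 14 choices force a sum of 43.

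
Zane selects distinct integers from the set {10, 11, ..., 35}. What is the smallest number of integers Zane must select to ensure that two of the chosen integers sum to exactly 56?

20

Group the elements by complementary pair {x, 56−x}: {21,35}, {22,34}, {23,33}, …, giving 7 two-element pairs; the single value 28 (it cannot pair with itself since the integers are distinct); and 11 integers whose partner 56−x falls outside [10,35].
By pigeonhole, treating each of those 19 groups as a pigeonhole, one can pick one integer per group — 19 integers — with no two summing to 56.
The 20th integer lands in an occupied pair, forcing a sum of 56.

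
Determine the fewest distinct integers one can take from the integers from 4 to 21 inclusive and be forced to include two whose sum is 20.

13

Two chosen integers sum to 20 exactly when both halves of some pair {x, 20−x} with 4 ≤ x ≤ 20−x ≤ 16 are chosen — 6 such pairs.
The remaining 6 elements (those with no distinct partner in range) can never complete a 20-sum, so the worst case takes all of them and one from each pair: 6 + 6 = 12.
The 13th integer has to be the second member of some pair, so 12 + 1 = 13.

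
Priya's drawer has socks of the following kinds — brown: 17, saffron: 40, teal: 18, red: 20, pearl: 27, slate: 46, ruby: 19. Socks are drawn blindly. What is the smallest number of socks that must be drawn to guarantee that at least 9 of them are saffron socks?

In the worst case for collecting saffron socks, every non-saffron sock comes out first.
There are 17 + 18 + 20 + 27 + 46 + 19 = 147 non-saffron socks altogether.
After those, each further sock must be saffron, so 147 + 9 = 156 draws guarantee 9 saffron socks.

156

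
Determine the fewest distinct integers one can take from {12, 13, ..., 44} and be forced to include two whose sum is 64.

22

Group the elements by complementary pair {x, 64−x}: {20,44}, {21,43}, {22,42}, …, giving 12 two-element pairs; the single value 32 (it cannot pair with itself since the integers are distinct); and 8 integers whose partner 64−x falls outside [12,44].
Pigeonhole: treating each of those 21 groups as a pigeonhole, one can pick one integer per group — 21 integers — with no two summing to 64.
The 22nd integer lands in an occupied pair, forcing a sum of 64.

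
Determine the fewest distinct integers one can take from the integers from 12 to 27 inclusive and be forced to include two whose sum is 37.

Two chosen integers sum to 37 exactly when both halves of some pair {x, 37−x} with 12 ≤ x ≤ 37−x ≤ 25 are chosen — 7 such pairs.
The remaining 2 elements (those with no distinct partner in range) can never complete a 37-sum, so the worst case takes all of them and one from each pair: 2 + 7 = 9.
By pigeonhole, the 10th integer has to be the second member of some pair, so 9 + 1 = 10.

10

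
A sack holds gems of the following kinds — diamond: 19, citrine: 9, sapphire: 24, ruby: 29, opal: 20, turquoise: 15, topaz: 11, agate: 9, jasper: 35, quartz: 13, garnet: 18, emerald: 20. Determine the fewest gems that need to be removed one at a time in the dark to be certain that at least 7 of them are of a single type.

Put each drawn gem into a box by type. The largest draw with every box below 7 takes min(count, 6) from each type.
Σ min(cᵢ, 6) = 6 + 6 + 6 + 6 + 6 + 6 + 6 + 6 + 6 + 6 + 6 + 6 = 72.
Draw number 72 + 1 = 73 must push one box to 7.

73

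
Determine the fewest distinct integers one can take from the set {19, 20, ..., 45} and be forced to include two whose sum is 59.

17

Two chosen integers sum to 59 exactly when both halves of some pair {x, 59−x} with 19 ≤ x ≤ 59−x ≤ 40 are chosen — 11 such pairs.
The remaining 5 elements (those with no distinct partner in range) can never complete a 59-sum, so the worst case takes all of them and one from each pair: 5 + 11 = 16.
The 17th integer has to be the second member of some pair, so 16 + 1 = 17.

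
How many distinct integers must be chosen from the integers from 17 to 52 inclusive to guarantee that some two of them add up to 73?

Group the elements by complementary pair {x, 73−x}: {21,52}, {22,51}, {23,50}, …, giving 16 two-element pairs and 4 integers whose partner 73−x falls outside [17,52].
Treating each of those 20 groups as a pigeonhole, one can pick one integer per group — 20 integers — with no two summing to 73.
The 21st integer lands in an occupied pair, forcing a sum of 73.

21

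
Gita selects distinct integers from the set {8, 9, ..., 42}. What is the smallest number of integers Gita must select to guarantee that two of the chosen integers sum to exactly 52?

20

Group the elements by complementary pair {x, 52−x}: {10,42}, {11,41}, {12,40}, …, giving 16 two-element pairs, the single value 26 (it cannot pair with itself since the integers are distinct), and 2 integers whose partner 52−x falls outside [8,42].
Treating each of those 19 groups as a pigeonhole, one can pick one integer per group — 19 integers — with no two summing to 52.
The 20th integer lands in an occupied pair, forcing a sum of 52.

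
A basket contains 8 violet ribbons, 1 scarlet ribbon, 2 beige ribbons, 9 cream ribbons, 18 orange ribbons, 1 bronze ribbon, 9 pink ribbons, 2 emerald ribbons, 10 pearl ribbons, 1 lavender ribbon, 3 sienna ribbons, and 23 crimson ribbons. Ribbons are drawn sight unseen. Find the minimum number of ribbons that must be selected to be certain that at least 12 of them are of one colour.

An adversary could hand out at most 11 ribbons per colour (10 colours run out sooner): 8 + 1 + 2 + 9 + 11 + 1 + 9 + 2 + 10 + 1 + 3 + 11 = 68 ribbons and still no colour has 12.
Pigeonhole: one more ribbon lands in a colour already at 11, so 69 draws are enough and 68 are not.

69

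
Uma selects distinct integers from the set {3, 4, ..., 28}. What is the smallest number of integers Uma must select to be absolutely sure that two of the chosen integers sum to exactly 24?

18

Group the elements by complementary pair {x, 24−x}: {3,21}, {4,20}, {5,19}, …, giving 9 two-element pairs, the single value 12 (it cannot pair with itself since the integers are distinct), and 7 integers whose partner 24−x falls outside [3,28].
By pigeonhole, treating each of those 17 groups as a pigeonhole, one can pick one integer per group — 17 integers — with no two summing to 24.
The 18th integer lands in an occupied pair, forcing a sum of 24.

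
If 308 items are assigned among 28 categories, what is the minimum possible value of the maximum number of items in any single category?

The 28 categories are the holes and the 308 items are the pigeons.
If every category held at most 10 items, the total would be at most 28 × 10 = 280, which is less than 308.
So some category holds at least ⌈308/28⌉ = 11 items.

11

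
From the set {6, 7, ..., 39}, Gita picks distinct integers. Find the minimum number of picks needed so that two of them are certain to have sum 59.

Group the elements by complementary pair {x, 59−x}: {20,39}, {21,38}, {22,37}, …, giving 10 two-element pairs and 14 integers whose partner 59−x falls outside [6,39].
By pigeonhole, treating each of those 24 groups as a pigeonhole, one can pick one integer per group — 24 integers — with no two summing to 59.
The 25th integer lands in an occupied pair, forcing a sum of 59.

25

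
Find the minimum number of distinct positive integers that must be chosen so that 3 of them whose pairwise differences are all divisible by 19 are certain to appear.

Integers whose pairwise differences are multiples of 19 are exactly those sharing a remainder mod 19. The 19 residue classes mod 19 are the pigeonholes.
With 38 integers one could put 2 in each residue class and have no class reach 3.
The 39th integer pushes some class to 3, so 19·2 + 1 = 39.

39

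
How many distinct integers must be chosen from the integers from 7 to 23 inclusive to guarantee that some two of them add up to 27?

11

Two chosen integers sum to 27 exactly when both halves of some pair {x, 27−x} with 7 ≤ x ≤ 27−x ≤ 20 are chosen — 7 such pairs.
The remaining 3 elements (those with no distinct partner in range) can never complete a 27-sum, so the worst case takes all of them and one from each pair: 3 + 7 = 10.
Pigeonhole: the 11th integer has to be the second member of some pair, so 10 + 1 = 11.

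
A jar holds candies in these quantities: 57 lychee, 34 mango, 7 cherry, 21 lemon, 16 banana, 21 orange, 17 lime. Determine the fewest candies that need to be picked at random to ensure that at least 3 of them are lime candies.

In the worst case for collecting lime candies, every non-lime candy comes out first.
There are 57 + 34 + 7 + 21 + 16 + 21 = 156 non-lime candies altogether.
After those, each further candy must be lime, so 156 + 3 = 159 draws guarantee 3 lime candies.

159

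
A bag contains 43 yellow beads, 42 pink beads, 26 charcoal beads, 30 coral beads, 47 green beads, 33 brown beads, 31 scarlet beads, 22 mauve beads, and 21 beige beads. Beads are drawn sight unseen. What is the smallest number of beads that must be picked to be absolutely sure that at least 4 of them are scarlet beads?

In the worst case for collecting scarlet beads, every non-scarlet bead comes out first.
There are 43 + 42 + 26 + 30 + 47 + 33 + 22 + 21 = 264 non-scarlet beads altogether.
After those, each further bead must be scarlet, so 264 + 4 = 268 draws guarantee 4 scarlet beads.

268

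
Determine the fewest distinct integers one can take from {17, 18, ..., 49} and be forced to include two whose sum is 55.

Two chosen integers sum to 55 exactly when both halves of some pair {x, 55−x} with 17 ≤ x ≤ 55−x ≤ 38 are chosen — 11 such pairs.
The remaining 11 elements (those with no distinct partner in range) can never complete a 55-sum, so the worst case takes all of them and one from each pair: 11 + 11 = 22.
The 23rd integer has to be the second member of some pair, so 22 + 1 = 23.

23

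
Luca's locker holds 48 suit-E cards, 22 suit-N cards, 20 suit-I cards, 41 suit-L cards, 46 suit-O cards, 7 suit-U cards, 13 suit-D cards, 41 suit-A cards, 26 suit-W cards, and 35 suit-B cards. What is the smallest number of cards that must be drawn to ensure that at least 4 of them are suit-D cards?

290

In the worst case for collecting suit-D cards, every non-suit-D card comes out first.
There are 48 + 22 + 20 + 41 + 46 + 7 + 41 + 26 + 35 = 286 non-suit-D cards altogether.
After those, each further card must be suit-D, so 286 + 4 = 290 draws guarantee 4 suit-D cards.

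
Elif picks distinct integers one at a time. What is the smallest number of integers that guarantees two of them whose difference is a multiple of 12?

Integers whose pairwise differences are multiples of 12 are exactly those sharing a remainder mod 12. By the pigeonhole principle, the 12 residue classes mod 12 are the pigeonholes.
With 12 integers one could put 1 in each residue class and have no class reach 2.
The 13th integer pushes some class to 2, so 12·1 + 1 = 13.

13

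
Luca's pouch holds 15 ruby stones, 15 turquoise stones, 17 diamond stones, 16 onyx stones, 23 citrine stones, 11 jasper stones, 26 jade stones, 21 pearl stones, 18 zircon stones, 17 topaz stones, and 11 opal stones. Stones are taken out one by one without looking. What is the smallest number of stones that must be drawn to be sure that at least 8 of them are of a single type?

By the pigeonhole principle, put each drawn stone into a box by type. The largest draw with every box below 8 takes min(count, 7) from each type.
Σ min(cᵢ, 7) = 7 + 7 + 7 + 7 + 7 + 7 + 7 + 7 + 7 + 7 + 7 = 77.
Draw number 77 + 1 = 78 must push one box to 8.

78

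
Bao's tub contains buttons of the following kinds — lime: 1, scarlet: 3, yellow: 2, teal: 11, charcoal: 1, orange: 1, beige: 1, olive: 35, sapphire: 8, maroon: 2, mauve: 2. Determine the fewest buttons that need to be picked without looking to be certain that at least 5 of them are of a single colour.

By the pigeonhole principle, the 11 colours are the holes; the buttons drawn are the pigeons.
To avoid 5 of any one colour, the worst case takes at most 4 of each colour, or every button of a colour that has fewer than 4.
That gives 1 + 3 + 2 + 4 + 1 + 1 + 1 + 4 + 4 + 2 + 2 = 25 buttons with no colour reaching 5.
The next button forces some colour to 5, so 25 + 1 = 26.

26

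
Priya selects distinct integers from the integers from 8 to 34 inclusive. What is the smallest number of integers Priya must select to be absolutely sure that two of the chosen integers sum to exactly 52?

20

Two chosen integers sum to 52 exactly when both halves of some pair {x, 52−x} with 18 ≤ x ≤ 52−x ≤ 34 are chosen — 8 such pairs.
The remaining 11 elements (those with no distinct partner in range) can never complete a 52-sum, so the worst case takes all of them and one from each pair: 11 + 8 = 19.
By the pigeonhole principle, the 20th integer has to be the second member of some pair, so 19 + 1 = 20.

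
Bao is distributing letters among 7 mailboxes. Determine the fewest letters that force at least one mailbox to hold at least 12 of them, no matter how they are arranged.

78

With 77 letters one could put exactly 11 in each of the 7 mailboxes, and no mailbox would reach 12.
Pigeonhole: one more letter must land in a mailbox that already has 11, giving it 12.
So 7 × 11 + 1 = 78 letters are required.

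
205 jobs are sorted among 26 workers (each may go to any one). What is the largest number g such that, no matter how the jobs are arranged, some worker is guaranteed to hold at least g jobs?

8

Pigeonhole: the 26 workers are the holes and the 205 jobs are the pigeons.
If every worker held at most 7 jobs, the total would be at most 26 × 7 = 182, which is less than 205.
So some worker holds at least ⌈205/26⌉ = 8 jobs.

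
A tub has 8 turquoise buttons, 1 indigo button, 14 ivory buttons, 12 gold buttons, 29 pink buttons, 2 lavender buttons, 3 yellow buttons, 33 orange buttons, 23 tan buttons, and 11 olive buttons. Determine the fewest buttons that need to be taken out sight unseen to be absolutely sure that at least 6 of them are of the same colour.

An adversary could hand out at most 5 buttons per colour (indigo, lavender, yellow run out sooner): 5 + 1 + 5 + 5 + 5 + 2 + 3 + 5 + 5 + 5 = 41 buttons and still no colour has 6.
Pigeonhole: one more button lands in a colour already at 5, so 42 draws are enough and 41 are not.

42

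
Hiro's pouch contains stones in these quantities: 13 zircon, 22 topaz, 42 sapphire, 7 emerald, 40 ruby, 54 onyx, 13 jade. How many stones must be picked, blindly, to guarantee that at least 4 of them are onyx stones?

141

In the worst case for collecting onyx stones, every non-onyx stone comes out first.
There are 13 + 22 + 42 + 7 + 40 + 13 = 137 non-onyx stones altogether.
After those, each further stone must be onyx, so 137 + 4 = 141 draws guarantee 4 onyx stones.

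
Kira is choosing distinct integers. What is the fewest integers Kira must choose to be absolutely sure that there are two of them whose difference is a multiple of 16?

17

Integers whose pairwise differences are multiples of 16 are exactly those sharing a remainder mod 16. Pigeonhole: the 16 residue classes mod 16 are the pigeonholes.
With 16 integers one could put 1 in each residue class and have no class reach 2.
The 17th integer pushes some class to 2, so 16·1 + 1 = 17.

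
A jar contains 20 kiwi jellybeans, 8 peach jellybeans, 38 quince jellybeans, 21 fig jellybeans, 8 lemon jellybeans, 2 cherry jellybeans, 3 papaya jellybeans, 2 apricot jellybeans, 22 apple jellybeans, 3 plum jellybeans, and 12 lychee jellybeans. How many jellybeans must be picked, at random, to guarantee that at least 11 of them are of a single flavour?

The 11 flavours are the holes; the jellybeans drawn are the pigeons.
To avoid 11 of any one flavour, the worst case takes at most 10 of each flavour, or every jellybean of a flavour that has fewer than 10.
That gives 10 + 8 + 10 + 10 + 8 + 2 + 3 + 2 + 10 + 3 + 10 = 76 jellybeans with no flavour reaching 11.
The next jellybean forces some flavour to 11, so 76 + 1 = 77.

77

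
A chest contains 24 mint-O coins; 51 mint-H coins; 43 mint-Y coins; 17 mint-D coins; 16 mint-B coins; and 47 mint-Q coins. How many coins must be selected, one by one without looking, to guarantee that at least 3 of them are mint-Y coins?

In the worst case for collecting mint-Y coins, every non-mint-Y coin comes out first.
There are 24 + 51 + 17 + 16 + 47 = 155 non-mint-Y coins altogether.
After those, each further coin must be mint-Y, so 155 + 3 = 158 draws guarantee 3 mint-Y coins.

158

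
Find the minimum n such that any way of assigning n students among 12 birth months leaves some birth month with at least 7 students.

With 72 students one could put exactly 6 in each of the 12 birth months, and no birth month would reach 7.
By pigeonhole, one more student must land in a birth month that already has 6, giving it 7.
So 12 × 6 + 1 = 73 students are required.

73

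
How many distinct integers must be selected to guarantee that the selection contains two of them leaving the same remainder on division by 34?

35

The 34 residue classes mod 34 are the pigeonholes.
With 34 integers one could put 1 in each residue class and have no class reach 2.
The 35th integer pushes some class to 2, so 34·1 + 1 = 35.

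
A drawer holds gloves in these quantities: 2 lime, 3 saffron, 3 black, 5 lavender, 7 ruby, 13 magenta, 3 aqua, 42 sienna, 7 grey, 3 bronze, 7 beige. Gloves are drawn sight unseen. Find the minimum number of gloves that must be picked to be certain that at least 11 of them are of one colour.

An adversary could hand out at most 10 gloves per colour (9 colours run out sooner): 2 + 3 + 3 + 5 + 7 + 10 + 3 + 10 + 7 + 3 + 7 = 60 gloves and still no colour has 11.
By pigeonhole, one more glove lands in a colour already at 10, so 61 draws are enough and 60 are not.

61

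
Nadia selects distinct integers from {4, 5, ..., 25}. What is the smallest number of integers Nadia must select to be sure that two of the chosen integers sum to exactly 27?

Two chosen integers sum to 27 exactly when both halves of some pair {x, 27−x} with 4 ≤ x ≤ 27−x ≤ 23 are chosen — 10 such pairs.
The remaining 2 elements (those with no distinct partner in range) can never complete a 27-sum, so the worst case takes all of them and one from each pair: 2 + 10 = 12.
By the pigeonhole principle, the 13th integer has to be the second member of some pair, so 12 + 1 = 13.

13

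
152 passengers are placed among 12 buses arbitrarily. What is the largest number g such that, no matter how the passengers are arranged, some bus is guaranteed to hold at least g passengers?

13

The 12 buses are the holes and the 152 passengers are the pigeons.
If every bus held at most 12 passengers, the total would be at most 12 × 12 = 144, which is less than 152.
So some bus holds at least ⌈152/12⌉ = 13 passengers.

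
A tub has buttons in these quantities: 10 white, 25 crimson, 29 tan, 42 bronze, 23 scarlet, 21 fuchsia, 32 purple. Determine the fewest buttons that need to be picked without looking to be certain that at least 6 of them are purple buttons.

In the worst case for collecting purple buttons, every non-purple button comes out first.
There are 10 + 25 + 29 + 42 + 23 + 21 = 150 non-purple buttons altogether.
After those, each further button must be purple, so 150 + 6 = 156 draws guarantee 6 purple buttons.

156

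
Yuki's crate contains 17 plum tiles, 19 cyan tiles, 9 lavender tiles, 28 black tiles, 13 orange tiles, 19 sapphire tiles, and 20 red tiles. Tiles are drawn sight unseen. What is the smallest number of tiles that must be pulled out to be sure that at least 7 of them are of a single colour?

An adversary could hand out at most 6 tiles per colour: 6 + 6 + 6 + 6 + 6 + 6 + 6 = 42 tiles and still no colour has 7.
By pigeonhole, one more tile lands in a colour already at 6, so 43 draws are enough and 42 are not.

43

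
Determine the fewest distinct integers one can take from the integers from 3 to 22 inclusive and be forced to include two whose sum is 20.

14

Two chosen integers sum to 20 exactly when both halves of some pair {x, 20−x} with 3 ≤ x ≤ 20−x ≤ 17 are chosen — 7 such pairs.
The remaining 6 elements (those with no distinct partner in range) can never complete a 20-sum, so the worst case takes all of them and one from each pair: 6 + 7 = 13.
Pigeonhole: the 14th integer has to be the second member of some pair, so 13 + 1 = 14.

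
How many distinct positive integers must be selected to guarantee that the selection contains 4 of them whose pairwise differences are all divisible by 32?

97

Integers whose pairwise differences are multiples of 32 are exactly those sharing a remainder mod 32. The 32 residue classes mod 32 are the pigeonholes.
With 96 integers one could put 3 in each residue class and have no class reach 4.
The 97th integer pushes some class to 4, so 32·3 + 1 = 97.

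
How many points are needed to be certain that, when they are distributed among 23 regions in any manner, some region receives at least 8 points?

162

With 161 points one could put exactly 7 in each of the 23 regions, and no region would reach 8.
One more point must land in a region that already has 7, giving it 8.
So 23 × 7 + 1 = 162 points are required.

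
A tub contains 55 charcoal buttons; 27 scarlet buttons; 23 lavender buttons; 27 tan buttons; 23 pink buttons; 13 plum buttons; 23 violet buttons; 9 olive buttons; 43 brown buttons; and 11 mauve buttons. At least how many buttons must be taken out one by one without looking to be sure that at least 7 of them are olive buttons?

252

In the worst case for collecting olive buttons, every non-olive button comes out first.
There are 55 + 27 + 23 + 27 + 23 + 13 + 23 + 43 + 11 = 245 non-olive buttons altogether.
After those, each further button must be olive, so 245 + 7 = 252 draws guarantee 7 olive buttons.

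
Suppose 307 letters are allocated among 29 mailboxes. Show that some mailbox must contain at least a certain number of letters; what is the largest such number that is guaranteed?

11

The 29 mailboxes are the holes and the 307 letters are the pigeons.
If every mailbox held at most 10 letters, the total would be at most 29 × 10 = 290, which is less than 307.
So some mailbox holds at least ⌈307/29⌉ = 11 letters.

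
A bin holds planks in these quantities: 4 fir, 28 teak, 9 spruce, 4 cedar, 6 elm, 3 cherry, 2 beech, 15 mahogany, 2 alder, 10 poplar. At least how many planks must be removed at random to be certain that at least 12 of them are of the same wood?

63

By the pigeonhole principle, put each drawn plank into a box by wood. The largest draw with every box below 12 takes min(count, 11) from each wood; woods with fewer than 11 contribute all they have.
Σ min(cᵢ, 11) = 4 + 11 + 9 + 4 + 6 + 3 + 2 + 11 + 2 + 10 = 62.
Draw number 62 + 1 = 63 must push one box to 12.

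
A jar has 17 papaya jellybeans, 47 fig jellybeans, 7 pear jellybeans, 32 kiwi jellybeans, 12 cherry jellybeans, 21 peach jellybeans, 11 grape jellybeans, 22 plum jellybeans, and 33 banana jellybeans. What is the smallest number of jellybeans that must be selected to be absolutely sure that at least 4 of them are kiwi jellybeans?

In the worst case for collecting kiwi jellybeans, every non-kiwi jellybean comes out first.
There are 17 + 47 + 7 + 12 + 21 + 11 + 22 + 33 = 170 non-kiwi jellybeans altogether.
After those, each further jellybean must be kiwi, so 170 + 4 = 174 draws guarantee 4 kiwi jellybeans.

174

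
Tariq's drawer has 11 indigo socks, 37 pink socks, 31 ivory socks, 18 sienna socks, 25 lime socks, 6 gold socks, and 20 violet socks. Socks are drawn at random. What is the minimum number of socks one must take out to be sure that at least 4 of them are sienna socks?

134

In the worst case for collecting sienna socks, every non-sienna sock comes out first.
There are 11 + 37 + 31 + 25 + 6 + 20 = 130 non-sienna socks altogether.
After those, each further sock must be sienna, so 130 + 4 = 134 draws guarantee 4 sienna socks.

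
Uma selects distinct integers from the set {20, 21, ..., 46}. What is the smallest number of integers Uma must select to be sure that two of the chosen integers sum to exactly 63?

16

Two chosen integers sum to 63 exactly when both halves of some pair {x, 63−x} with 20 ≤ x ≤ 63−x ≤ 43 are chosen — 12 such pairs.
The remaining 3 elements (those with no distinct partner in range) can never complete a 63-sum, so the worst case takes all of them and one from each pair: 3 + 12 = 15.
By pigeonhole, the 16th integer has to be the second member of some pair, so 15 + 1 = 16.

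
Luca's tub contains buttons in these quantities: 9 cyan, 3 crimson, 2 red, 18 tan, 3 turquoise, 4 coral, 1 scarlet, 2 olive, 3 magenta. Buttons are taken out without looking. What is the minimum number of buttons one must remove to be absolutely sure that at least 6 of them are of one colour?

29

An adversary could hand out at most 5 buttons per colour (7 colours run out sooner): 5 + 3 + 2 + 5 + 3 + 4 + 1 + 2 + 3 = 28 buttons and still no colour has 6.
By the pigeonhole principle, one more button lands in a colour already at 5, so 29 draws are enough and 28 are not.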